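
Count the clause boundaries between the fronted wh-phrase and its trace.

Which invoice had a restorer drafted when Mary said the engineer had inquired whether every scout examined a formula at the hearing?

0

"which invoice" originates inside the matrix clause — no clause boundary is crossed.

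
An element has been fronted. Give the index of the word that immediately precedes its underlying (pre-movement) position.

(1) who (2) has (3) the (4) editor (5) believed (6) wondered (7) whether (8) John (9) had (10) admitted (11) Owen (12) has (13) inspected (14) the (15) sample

The displaced element is "who" (word 1).
It is linked across 1 clause boundary (Ø).
It functions as the subject of "wondered", so the gap sits immediately after word 5 ("believed").
Base order: The editor has believed that who wondered whether John had admitted Owen has inspected the sample.

5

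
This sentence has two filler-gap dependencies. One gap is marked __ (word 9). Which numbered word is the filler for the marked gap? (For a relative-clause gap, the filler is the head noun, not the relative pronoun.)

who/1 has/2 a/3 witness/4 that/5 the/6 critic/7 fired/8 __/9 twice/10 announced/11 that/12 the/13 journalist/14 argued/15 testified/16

The marked gap is inside the relative clause, the direct object of "fired".
Its filler is the head noun "witness" (via "that"), at word 4.
(The other dependency links word 1 to a gap after word 15.)

4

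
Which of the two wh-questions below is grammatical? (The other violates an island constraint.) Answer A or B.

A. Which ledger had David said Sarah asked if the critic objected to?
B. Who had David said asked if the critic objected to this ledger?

B

In A, the wh-phrase is extracted from inside a wh-island (introduced by "if"), which blocks movement.
In B, the extraction path crosses only that-complement boundaries, which are transparent.
So B is grammatical.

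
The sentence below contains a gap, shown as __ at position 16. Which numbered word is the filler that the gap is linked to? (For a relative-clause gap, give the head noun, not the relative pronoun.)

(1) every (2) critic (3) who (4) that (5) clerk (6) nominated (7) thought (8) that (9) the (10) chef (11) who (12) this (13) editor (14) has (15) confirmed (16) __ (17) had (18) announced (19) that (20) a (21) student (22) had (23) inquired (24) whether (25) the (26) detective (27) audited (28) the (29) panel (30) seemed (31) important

10

The gap at 16 is the subject of "announced", inside a relative clause.
The relative pronoun is "who" (word 11); it is bound by the head noun immediately before it.
Its filler is the head noun "chef", at word 10.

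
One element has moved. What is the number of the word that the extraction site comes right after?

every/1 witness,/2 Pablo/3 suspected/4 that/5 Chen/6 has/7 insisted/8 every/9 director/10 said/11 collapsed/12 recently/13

The displaced element is "every witness" (word 2).
It is linked across 3 clause boundaries (that → Ø → Ø).
It functions as the subject of "collapsed", so the gap sits immediately after word 11 ("said").
Base order: Pablo suspected that Chen has insisted every director said that every witness collapsed recently.

11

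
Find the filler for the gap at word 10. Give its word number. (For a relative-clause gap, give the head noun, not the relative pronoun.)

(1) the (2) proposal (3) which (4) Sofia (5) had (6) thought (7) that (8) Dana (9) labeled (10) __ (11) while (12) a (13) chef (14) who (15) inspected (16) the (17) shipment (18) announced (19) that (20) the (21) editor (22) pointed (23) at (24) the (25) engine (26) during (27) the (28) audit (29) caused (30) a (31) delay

The gap at 10 is the object of "labeled", inside a relative clause.
The relative pronoun is "which" (word 3); it is bound by the head noun immediately before it.
Its filler is the head noun "proposal", at word 2.

2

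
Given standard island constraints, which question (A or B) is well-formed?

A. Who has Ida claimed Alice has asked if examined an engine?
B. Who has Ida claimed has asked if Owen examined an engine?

B

In A, the wh-phrase is extracted from inside a wh-island (introduced by "if"), which blocks movement.
In B, the extraction path crosses only that-complement boundaries, which are transparent.
So B is grammatical.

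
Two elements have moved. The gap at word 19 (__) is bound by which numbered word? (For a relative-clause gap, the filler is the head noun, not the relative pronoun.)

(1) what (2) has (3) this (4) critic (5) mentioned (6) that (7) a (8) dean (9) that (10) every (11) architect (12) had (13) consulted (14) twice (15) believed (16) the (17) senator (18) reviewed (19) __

1

The marked gap is the direct object of "reviewed".
Its filler is the fronted wh-phrase "what", at word 1.
(The other dependency links word 8 to a gap after word 13.)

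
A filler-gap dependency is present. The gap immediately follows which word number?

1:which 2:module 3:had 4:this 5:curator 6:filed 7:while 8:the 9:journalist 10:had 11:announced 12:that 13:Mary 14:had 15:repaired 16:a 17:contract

6

The displaced element is "which module" (word 2).
It functions as the direct object of "filed", so the gap sits immediately after word 6 ("filed").
Base order: This curator had filed which module while the journalist had announced that Mary had repaired a contract.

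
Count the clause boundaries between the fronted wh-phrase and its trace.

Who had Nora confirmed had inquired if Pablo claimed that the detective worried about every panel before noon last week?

1

"who" is extracted from the subject of "inquired".
Boundaries crossed, outermost first: [Ø] — 1 in total.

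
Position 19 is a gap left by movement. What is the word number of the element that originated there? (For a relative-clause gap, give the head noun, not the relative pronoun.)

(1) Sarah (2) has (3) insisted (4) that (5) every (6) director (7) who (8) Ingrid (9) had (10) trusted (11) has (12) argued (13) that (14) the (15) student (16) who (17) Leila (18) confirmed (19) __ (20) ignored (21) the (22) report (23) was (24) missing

The gap at 19 is the subject of "ignored", inside a relative clause.
The relative pronoun is "who" (word 16); it is bound by the head noun immediately before it.
Its filler is the head noun "student", at word 15.

15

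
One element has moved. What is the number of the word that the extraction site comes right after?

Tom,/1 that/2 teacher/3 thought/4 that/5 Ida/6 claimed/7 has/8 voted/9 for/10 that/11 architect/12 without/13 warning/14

7

The displaced element is "Tom" (word 1).
It is linked across 2 clause boundaries (that → Ø).
It functions as the subject of "voted", so the gap sits immediately after word 7 ("claimed").
Base order: That teacher thought that Ida claimed that Tom has voted for that architect without warning.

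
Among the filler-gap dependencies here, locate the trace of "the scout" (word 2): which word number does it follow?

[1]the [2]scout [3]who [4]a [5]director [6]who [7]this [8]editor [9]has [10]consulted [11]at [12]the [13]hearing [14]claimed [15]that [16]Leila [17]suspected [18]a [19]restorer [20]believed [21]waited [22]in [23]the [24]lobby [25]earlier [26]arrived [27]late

The displaced element is "the scout" (word 2).
It is linked across 3 clause boundaries (that → Ø → Ø).
It functions as the subject of "waited", so the gap sits immediately after word 20 ("believed").
Base order: A director who this editor has consulted at the hearing claimed that Leila suspected a restorer believed that the scout waited in the lobby earlier.

20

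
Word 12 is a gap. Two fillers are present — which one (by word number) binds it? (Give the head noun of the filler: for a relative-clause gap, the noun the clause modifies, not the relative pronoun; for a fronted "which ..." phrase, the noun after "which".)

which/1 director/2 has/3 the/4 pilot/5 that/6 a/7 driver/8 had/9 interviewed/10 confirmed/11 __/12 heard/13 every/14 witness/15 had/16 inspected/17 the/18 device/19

The marked gap is the subject of "heard".
Its filler is the fronted wh-phrase "which director", at word 2.
(The other dependency links word 5 to a gap after word 10.)

2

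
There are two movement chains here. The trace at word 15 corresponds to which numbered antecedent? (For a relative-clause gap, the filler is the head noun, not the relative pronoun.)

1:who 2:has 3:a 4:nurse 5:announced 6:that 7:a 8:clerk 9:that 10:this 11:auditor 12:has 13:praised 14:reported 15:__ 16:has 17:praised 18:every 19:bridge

1

The marked gap is the subject of "praised".
Its filler is the fronted wh-phrase "who", at word 1.
(The other dependency links word 8 to a gap after word 13.)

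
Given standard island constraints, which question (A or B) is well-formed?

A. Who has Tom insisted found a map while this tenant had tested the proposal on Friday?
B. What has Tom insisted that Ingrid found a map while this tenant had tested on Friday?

In B, the wh-phrase is extracted from inside an adjunct island (introduced by "while"), which blocks movement.
In A, the extraction path crosses only that-complement boundaries, which are transparent.
So A is grammatical.

A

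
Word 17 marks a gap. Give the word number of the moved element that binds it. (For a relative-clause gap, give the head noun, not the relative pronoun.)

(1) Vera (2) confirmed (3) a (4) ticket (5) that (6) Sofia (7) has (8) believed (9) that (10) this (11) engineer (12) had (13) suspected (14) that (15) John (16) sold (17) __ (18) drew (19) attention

4

The gap at 17 is the object of "sold", inside a relative clause.
The relative pronoun is "that" (word 5); it is bound by the head noun immediately before it.
Its filler is the head noun "ticket", at word 4.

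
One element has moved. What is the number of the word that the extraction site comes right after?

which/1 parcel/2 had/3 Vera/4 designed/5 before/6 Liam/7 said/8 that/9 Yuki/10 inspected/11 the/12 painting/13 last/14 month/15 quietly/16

The displaced element is "which parcel" (word 2).
It functions as the direct object of "designed", so the gap sits immediately after word 5 ("designed").
Base order: Vera had designed which parcel before Liam said that Yuki inspected the painting last month quietly.

5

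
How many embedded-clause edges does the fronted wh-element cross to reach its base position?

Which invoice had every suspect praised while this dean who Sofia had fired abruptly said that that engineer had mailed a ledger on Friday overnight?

"which invoice" originates inside the matrix clause — no clause boundary is crossed.

0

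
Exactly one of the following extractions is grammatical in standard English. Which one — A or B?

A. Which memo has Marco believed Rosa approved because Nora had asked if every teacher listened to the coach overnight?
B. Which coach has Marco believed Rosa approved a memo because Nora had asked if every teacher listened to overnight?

A

In B, the wh-phrase is extracted from inside an adjunct island (introduced by "because"), which blocks movement.
In A, the extraction path crosses only that-complement boundaries, which are transparent.
So A is grammatical.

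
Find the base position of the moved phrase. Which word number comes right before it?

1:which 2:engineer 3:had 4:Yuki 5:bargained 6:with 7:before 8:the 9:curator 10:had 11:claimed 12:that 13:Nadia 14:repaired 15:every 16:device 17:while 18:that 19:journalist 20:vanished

6

The displaced element is "which engineer" (word 2).
It functions as the object of the preposition "with" of "bargained", so the gap sits immediately after word 6 ("with").
Base order: Yuki had bargained with which engineer before the curator had claimed that Nadia repaired every device while that journalist vanished.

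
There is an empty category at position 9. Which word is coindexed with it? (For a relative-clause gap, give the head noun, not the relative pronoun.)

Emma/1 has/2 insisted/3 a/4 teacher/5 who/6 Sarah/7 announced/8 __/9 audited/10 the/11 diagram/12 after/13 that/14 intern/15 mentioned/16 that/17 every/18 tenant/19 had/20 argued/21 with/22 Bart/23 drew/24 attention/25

5

The gap at 9 is the subject of "audited", inside a relative clause.
The relative pronoun is "who" (word 6); it is bound by the head noun immediately before it.
Its filler is the head noun "teacher", at word 5.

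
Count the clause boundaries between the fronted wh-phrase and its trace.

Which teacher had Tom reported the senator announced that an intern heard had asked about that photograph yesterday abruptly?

3

"which teacher" is extracted from the subject of "asked".
Boundaries crossed, outermost first: [Ø], [that], [Ø] — 3 in total.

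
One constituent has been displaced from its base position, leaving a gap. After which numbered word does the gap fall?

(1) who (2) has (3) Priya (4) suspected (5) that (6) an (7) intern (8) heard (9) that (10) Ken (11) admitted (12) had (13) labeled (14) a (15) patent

11

The displaced element is "who" (word 1).
It is linked across 3 clause boundaries (that → that → Ø).
It functions as the subject of "labeled", so the gap sits immediately after word 11 ("admitted").
Base order: Priya has suspected that an intern heard that Ken admitted who had labeled a patent.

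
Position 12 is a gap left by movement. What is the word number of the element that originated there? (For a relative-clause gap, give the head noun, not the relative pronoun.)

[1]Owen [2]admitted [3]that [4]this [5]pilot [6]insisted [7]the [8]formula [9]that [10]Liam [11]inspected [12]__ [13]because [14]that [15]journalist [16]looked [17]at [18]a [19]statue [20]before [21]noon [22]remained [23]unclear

The gap at 12 is the object of "inspected", inside a relative clause.
The relative pronoun is "that" (word 9); it is bound by the head noun immediately before it.
Its filler is the head noun "formula", at word 8.

8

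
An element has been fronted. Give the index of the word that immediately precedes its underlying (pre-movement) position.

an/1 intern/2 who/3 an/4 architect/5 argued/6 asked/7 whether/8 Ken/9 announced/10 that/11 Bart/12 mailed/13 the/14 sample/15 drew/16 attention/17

The displaced element is "an intern" (word 2).
It is linked across 1 clause boundary (Ø).
It functions as the subject of "asked", so the gap sits immediately after word 6 ("argued").
Base order: An architect argued that an intern asked whether Ken announced that Bart mailed the sample.

6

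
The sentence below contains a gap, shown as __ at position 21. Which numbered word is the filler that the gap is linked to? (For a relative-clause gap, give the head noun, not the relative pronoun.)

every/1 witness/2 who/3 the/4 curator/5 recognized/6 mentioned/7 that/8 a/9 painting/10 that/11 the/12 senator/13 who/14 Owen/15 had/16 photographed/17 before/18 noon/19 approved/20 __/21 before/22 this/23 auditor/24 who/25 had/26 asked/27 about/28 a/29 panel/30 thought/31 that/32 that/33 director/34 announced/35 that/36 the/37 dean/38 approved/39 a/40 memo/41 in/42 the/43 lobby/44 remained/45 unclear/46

10

The gap at 21 is the object of "approved", inside a relative clause.
The relative pronoun is "that" (word 11); it is bound by the head noun immediately before it.
Its filler is the head noun "painting", at word 10.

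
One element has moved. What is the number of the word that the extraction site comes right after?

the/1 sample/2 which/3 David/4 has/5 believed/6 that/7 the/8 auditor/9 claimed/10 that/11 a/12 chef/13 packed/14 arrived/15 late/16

The displaced element is "the sample" (word 2).
It is linked across 2 clause boundaries (that → that).
It functions as the direct object of "packed", so the gap sits immediately after word 14 ("packed").
Base order: David has believed that the auditor claimed that a chef packed the sample.

14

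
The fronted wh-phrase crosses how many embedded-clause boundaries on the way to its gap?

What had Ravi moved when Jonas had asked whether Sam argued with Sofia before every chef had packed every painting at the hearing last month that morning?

0

"what" originates inside the matrix clause — no clause boundary is crossed.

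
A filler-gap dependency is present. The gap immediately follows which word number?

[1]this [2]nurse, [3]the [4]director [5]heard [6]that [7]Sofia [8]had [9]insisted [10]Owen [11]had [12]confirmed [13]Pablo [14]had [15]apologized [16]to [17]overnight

16

The displaced element is "this nurse" (word 2).
It is linked across 3 clause boundaries (that → Ø → Ø).
It functions as the object of the preposition "to" of "apologized", so the gap sits immediately after word 16 ("to").
Base order: The director heard that Sofia had insisted Owen had confirmed Pablo had apologized to this nurse overnight.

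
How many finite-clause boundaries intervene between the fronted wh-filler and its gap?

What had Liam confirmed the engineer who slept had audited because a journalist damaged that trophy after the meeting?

1

"what" is extracted from the object of "audited".
Boundaries crossed, outermost first: [Ø] — 1 in total.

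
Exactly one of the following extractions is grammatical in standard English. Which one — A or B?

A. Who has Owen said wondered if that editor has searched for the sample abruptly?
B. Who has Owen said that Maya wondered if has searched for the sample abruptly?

A

In B, the wh-phrase is extracted from inside a wh-island (introduced by "if"), which blocks movement.
In A, the extraction path crosses only that-complement boundaries, which are transparent.
So A is grammatical.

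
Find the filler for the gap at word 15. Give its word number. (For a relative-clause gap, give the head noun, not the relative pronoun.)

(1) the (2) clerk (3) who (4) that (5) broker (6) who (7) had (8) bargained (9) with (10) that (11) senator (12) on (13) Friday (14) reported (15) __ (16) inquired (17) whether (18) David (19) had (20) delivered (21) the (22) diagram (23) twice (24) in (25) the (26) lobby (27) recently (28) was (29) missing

The gap at 15 is the subject of "inquired", inside a relative clause.
The relative pronoun is "who" (word 3); it is bound by the head noun immediately before it.
Its filler is the head noun "clerk", at word 2.

2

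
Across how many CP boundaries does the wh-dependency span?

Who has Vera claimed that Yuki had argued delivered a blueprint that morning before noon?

"who" is extracted from the subject of "delivered".
Boundaries crossed, outermost first: [that], [Ø] — 2 in total.

2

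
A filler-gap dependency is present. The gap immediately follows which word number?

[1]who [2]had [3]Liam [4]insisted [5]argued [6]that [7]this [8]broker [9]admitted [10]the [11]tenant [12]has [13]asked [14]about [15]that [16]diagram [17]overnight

The displaced element is "who" (word 1).
It is linked across 1 clause boundary (Ø).
It functions as the subject of "argued", so the gap sits immediately after word 4 ("insisted").
Base order: Liam had insisted that who argued that this broker admitted the tenant has asked about that diagram overnight.

4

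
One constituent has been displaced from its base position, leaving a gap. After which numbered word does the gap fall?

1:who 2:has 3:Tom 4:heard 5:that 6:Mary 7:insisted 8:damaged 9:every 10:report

7

The displaced element is "who" (word 1).
It is linked across 2 clause boundaries (that → Ø).
It functions as the subject of "damaged", so the gap sits immediately after word 7 ("insisted").
Base order: Tom has heard that Mary insisted who damaged every report.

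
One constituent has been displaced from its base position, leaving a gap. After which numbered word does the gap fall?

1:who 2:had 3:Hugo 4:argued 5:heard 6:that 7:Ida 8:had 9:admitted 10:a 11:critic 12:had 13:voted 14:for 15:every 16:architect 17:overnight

The displaced element is "who" (word 1).
It is linked across 1 clause boundary (Ø).
It functions as the subject of "heard", so the gap sits immediately after word 4 ("argued").
Base order: Hugo had argued that who heard that Ida had admitted a critic had voted for every architect overnight.

4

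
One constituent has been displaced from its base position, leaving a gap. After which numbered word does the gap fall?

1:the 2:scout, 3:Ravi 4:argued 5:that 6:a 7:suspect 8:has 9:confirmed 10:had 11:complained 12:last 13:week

9

The displaced element is "the scout" (word 2).
It is linked across 2 clause boundaries (that → Ø).
It functions as the subject of "complained", so the gap sits immediately after word 9 ("confirmed").
Base order: Ravi argued that a suspect has confirmed the scout had complained last week.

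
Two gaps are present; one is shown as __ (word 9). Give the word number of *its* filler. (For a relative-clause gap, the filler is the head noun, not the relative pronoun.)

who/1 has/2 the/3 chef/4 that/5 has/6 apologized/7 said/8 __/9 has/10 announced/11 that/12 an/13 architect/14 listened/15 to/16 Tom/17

1

The marked gap is the subject of "announced".
Its filler is the fronted wh-phrase "who", at word 1.
(The other dependency links word 4 to a gap after word 5.)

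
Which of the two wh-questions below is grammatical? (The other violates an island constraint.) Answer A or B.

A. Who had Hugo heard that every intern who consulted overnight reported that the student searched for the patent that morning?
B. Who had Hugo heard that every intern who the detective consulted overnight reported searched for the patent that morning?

In A, the wh-phrase is extracted from inside a complex-NP island (relative clause) (introduced by "who"), which blocks movement.
In B, the extraction path crosses only that-complement boundaries, which are transparent.
So B is grammatical.

B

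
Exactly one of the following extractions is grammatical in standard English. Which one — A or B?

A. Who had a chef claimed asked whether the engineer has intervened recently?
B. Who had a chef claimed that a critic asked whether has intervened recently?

In B, the wh-phrase is extracted from inside a wh-island (introduced by "whether"), which blocks movement.
In A, the extraction path crosses only that-complement boundaries, which are transparent.
So A is grammatical.

A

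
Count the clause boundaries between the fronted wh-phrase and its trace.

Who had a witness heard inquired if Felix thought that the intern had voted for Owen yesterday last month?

1

"who" is extracted from the subject of "inquired".
Boundaries crossed, outermost first: [Ø] — 1 in total.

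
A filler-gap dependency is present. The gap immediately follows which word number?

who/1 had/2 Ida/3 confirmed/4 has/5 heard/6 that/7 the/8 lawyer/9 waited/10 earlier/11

4

The displaced element is "who" (word 1).
It is linked across 1 clause boundary (Ø).
It functions as the subject of "heard", so the gap sits immediately after word 4 ("confirmed").
Base order: Ida had confirmed that who has heard that the lawyer waited earlier.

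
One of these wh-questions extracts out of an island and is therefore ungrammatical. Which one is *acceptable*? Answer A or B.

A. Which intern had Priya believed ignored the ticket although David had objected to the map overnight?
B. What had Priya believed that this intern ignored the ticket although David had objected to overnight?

In B, the wh-phrase is extracted from inside an adjunct island (introduced by "although"), which blocks movement.
In A, the extraction path crosses only that-complement boundaries, which are transparent.
So A is grammatical.

A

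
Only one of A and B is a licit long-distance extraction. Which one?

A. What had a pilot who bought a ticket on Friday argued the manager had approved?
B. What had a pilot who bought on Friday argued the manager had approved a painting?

In B, the wh-phrase is extracted from inside a complex-NP island (relative clause) (introduced by "who"), which blocks movement.
In A, the extraction path crosses only that-complement boundaries, which are transparent.
So A is grammatical.

A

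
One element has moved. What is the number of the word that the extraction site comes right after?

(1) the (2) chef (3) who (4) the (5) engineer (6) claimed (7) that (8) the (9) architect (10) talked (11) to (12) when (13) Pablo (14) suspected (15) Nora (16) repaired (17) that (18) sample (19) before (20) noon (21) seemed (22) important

11

The displaced element is "the chef" (word 2).
It is linked across 1 clause boundary (that).
It functions as the object of the preposition "to" of "talked", so the gap sits immediately after word 11 ("to").
Base order: The engineer claimed that the architect talked to the chef when Pablo suspected Nora repaired that sample before noon.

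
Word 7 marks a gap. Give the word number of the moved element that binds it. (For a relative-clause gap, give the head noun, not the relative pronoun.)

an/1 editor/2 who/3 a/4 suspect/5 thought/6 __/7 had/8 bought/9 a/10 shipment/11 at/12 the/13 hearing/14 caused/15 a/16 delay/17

2

The gap at 7 is the subject of "bought", inside a relative clause.
The relative pronoun is "who" (word 3); it is bound by the head noun immediately before it.
Its filler is the head noun "editor", at word 2.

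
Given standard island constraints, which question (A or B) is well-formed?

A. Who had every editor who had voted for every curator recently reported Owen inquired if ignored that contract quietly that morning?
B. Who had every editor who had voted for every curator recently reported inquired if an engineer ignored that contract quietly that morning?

B

In A, the wh-phrase is extracted from inside a wh-island (introduced by "if"), which blocks movement.
In B, the extraction path crosses only that-complement boundaries, which are transparent.
So B is grammatical.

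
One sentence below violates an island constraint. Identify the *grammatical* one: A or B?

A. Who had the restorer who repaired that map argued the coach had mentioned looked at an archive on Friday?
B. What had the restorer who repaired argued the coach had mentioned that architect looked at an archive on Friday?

In B, the wh-phrase is extracted from inside a complex-NP island (relative clause) (introduced by "who"), which blocks movement.
In A, the extraction path crosses only that-complement boundaries, which are transparent.
So A is grammatical.

A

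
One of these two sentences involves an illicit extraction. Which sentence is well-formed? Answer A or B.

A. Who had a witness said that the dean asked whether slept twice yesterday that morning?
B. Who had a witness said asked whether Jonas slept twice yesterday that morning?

In A, the wh-phrase is extracted from inside a wh-island (introduced by "whether"), which blocks movement.
In B, the extraction path crosses only that-complement boundaries, which are transparent.
So B is grammatical.

B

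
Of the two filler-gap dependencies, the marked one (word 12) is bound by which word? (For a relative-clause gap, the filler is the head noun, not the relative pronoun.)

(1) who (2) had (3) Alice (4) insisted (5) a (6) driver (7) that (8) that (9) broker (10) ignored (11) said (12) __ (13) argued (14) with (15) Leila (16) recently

1

The marked gap is the subject of "argued".
Its filler is the fronted wh-phrase "who", at word 1.
(The other dependency links word 6 to a gap after word 10.)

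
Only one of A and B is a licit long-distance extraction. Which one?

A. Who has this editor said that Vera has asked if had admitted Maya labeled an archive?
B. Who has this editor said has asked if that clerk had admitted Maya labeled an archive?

In A, the wh-phrase is extracted from inside a wh-island (introduced by "if"), which blocks movement.
In B, the extraction path crosses only that-complement boundaries, which are transparent.
So B is grammatical.

B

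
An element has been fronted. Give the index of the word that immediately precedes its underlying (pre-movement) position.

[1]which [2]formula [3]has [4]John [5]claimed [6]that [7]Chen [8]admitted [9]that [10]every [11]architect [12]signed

12

The displaced element is "which formula" (word 2).
It is linked across 2 clause boundaries (that → that).
It functions as the direct object of "signed", so the gap sits immediately after word 12 ("signed").
Base order: John has claimed that Chen admitted that every architect signed which formula.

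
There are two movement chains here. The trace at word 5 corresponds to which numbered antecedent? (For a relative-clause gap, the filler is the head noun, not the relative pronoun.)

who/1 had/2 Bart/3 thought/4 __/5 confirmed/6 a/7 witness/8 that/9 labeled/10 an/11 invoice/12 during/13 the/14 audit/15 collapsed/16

The marked gap is the subject of "confirmed".
Its filler is the fronted wh-phrase "who", at word 1.
(The other dependency links word 8 to a gap after word 9.)

1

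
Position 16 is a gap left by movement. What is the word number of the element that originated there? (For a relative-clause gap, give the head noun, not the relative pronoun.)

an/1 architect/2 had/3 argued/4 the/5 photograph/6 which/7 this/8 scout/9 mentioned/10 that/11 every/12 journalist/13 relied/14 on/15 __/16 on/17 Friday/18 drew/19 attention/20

The gap at 16 is the prepositional object of "relied", inside a relative clause.
The relative pronoun is "which" (word 7); it is bound by the head noun immediately before it.
Its filler is the head noun "photograph", at word 6.

6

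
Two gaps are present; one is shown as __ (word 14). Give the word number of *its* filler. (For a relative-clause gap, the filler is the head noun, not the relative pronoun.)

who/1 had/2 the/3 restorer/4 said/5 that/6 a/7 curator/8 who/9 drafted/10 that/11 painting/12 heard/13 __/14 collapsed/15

The marked gap is the subject of "collapsed".
Its filler is the fronted wh-phrase "who", at word 1.
(The other dependency links word 8 to a gap after word 9.)

1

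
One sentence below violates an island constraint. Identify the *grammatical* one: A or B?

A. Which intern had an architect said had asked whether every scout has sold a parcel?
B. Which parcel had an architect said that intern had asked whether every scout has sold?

A

In B, the wh-phrase is extracted from inside a wh-island (introduced by "whether"), which blocks movement.
In A, the extraction path crosses only that-complement boundaries, which are transparent.
So A is grammatical.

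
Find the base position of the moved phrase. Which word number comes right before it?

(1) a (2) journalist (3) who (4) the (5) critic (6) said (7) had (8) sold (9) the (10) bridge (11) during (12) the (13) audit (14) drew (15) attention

The displaced element is "a journalist" (word 2).
It is linked across 1 clause boundary (Ø).
It functions as the subject of "sold", so the gap sits immediately after word 6 ("said").
Base order: The critic said that a journalist had sold the bridge during the audit.

6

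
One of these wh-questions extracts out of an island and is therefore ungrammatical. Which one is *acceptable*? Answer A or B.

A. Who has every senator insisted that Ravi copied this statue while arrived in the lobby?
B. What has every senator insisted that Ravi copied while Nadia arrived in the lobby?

B

In A, the wh-phrase is extracted from inside an adjunct island (introduced by "while"), which blocks movement.
In B, the extraction path crosses only that-complement boundaries, which are transparent.
So B is grammatical.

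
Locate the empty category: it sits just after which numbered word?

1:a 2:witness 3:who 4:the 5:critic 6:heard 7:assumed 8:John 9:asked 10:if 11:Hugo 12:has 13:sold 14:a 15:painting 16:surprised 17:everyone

6

The displaced element is "a witness" (word 2).
It is linked across 1 clause boundary (Ø).
It functions as the subject of "assumed", so the gap sits immediately after word 6 ("heard").
Base order: The critic heard that a witness assumed John asked if Hugo has sold a painting.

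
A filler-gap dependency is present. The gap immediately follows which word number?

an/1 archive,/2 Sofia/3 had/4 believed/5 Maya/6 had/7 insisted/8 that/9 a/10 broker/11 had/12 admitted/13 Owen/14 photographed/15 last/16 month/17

The displaced element is "an archive" (word 2).
It is linked across 3 clause boundaries (Ø → that → Ø).
It functions as the direct object of "photographed", so the gap sits immediately after word 15 ("photographed").
Base order: Sofia had believed Maya had insisted that a broker had admitted Owen photographed an archive last month.

15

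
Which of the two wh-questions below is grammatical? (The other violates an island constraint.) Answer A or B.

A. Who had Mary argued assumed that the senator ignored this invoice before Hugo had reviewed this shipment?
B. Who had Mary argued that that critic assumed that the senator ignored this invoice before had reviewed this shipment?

In B, the wh-phrase is extracted from inside an adjunct island (introduced by "before"), which blocks movement.
In A, the extraction path crosses only that-complement boundaries, which are transparent.
So A is grammatical.

A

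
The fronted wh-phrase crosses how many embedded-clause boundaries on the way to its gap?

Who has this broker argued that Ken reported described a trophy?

"who" is extracted from the subject of "described".
Boundaries crossed, outermost first: [that], [Ø] — 2 in total.

2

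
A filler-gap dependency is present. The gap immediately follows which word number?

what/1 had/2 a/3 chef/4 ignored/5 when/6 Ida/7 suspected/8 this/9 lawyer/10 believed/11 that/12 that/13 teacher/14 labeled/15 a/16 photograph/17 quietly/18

5

The displaced element is "what" (word 1).
It functions as the direct object of "ignored", so the gap sits immediately after word 5 ("ignored").
Base order: A chef had ignored what when Ida suspected this lawyer believed that that teacher labeled a photograph quietly.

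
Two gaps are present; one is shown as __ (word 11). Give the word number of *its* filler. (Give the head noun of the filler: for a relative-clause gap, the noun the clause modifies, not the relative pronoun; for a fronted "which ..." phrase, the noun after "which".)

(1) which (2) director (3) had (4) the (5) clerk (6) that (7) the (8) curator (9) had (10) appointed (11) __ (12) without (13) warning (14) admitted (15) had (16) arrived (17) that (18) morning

The marked gap is inside the relative clause, the direct object of "appointed".
Its filler is the head noun "clerk" (via "that"), at word 5.
(The other dependency links word 2 to a gap after word 14.)

5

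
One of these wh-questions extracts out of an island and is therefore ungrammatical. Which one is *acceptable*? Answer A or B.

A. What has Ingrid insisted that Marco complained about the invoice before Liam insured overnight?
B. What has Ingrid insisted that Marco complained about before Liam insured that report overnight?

B

In A, the wh-phrase is extracted from inside an adjunct island (introduced by "before"), which blocks movement.
In B, the extraction path crosses only that-complement boundaries, which are transparent.
So B is grammatical.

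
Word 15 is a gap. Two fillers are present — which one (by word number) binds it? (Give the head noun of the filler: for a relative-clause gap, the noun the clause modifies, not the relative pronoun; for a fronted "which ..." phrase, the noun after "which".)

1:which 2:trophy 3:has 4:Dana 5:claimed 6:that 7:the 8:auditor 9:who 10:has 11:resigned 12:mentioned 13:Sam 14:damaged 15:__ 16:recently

The marked gap is the direct object of "damaged".
Its filler is the fronted wh-phrase "which trophy", at word 2.
(The other dependency links word 8 to a gap after word 9.)

2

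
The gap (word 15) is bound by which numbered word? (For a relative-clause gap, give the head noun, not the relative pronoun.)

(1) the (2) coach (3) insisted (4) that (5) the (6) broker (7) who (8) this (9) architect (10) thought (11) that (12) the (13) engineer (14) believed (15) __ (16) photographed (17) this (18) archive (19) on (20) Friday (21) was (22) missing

6

The gap at 15 is the subject of "photographed", inside a relative clause.
The relative pronoun is "who" (word 7); it is bound by the head noun immediately before it.
Its filler is the head noun "broker", at word 6.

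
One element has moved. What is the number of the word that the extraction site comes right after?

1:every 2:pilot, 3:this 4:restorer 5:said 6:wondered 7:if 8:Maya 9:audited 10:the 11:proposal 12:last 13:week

The displaced element is "every pilot" (word 2).
It is linked across 1 clause boundary (Ø).
It functions as the subject of "wondered", so the gap sits immediately after word 5 ("said").
Base order: This restorer said that every pilot wondered if Maya audited the proposal last week.

5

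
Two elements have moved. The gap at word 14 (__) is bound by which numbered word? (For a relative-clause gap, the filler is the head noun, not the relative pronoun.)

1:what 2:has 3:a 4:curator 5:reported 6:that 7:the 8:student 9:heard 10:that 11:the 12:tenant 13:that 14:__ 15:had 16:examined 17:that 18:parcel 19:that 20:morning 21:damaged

The marked gap is inside the relative clause, the subject of "examined".
Its filler is the head noun "tenant" (via "that"), at word 12.
(The other dependency links word 1 to a gap after word 21.)

12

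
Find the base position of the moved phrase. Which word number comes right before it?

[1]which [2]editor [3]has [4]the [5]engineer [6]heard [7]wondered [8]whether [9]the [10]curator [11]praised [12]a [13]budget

The displaced element is "which editor" (word 2).
It is linked across 1 clause boundary (Ø).
It functions as the subject of "wondered", so the gap sits immediately after word 6 ("heard").
Base order: The engineer has heard that which editor wondered whether the curator praised a budget.

6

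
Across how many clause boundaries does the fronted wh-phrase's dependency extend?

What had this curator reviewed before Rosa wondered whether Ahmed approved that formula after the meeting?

"what" originates inside the matrix clause — no clause boundary is crossed.

0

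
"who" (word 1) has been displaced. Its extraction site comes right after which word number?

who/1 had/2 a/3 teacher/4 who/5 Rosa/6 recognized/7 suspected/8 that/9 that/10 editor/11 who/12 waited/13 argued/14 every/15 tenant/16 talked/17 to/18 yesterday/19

18

The displaced element is "who" (word 1).
It is linked across 2 clause boundaries (that → Ø).
It functions as the object of the preposition "to" of "talked", so the gap sits immediately after word 18 ("to").
Base order: A teacher who Rosa recognized had suspected that that editor who waited argued every tenant talked to who yesterday.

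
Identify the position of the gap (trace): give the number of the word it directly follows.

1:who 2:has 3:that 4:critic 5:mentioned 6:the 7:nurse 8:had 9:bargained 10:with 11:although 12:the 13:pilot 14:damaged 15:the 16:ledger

10

The displaced element is "who" (word 1).
It is linked across 1 clause boundary (Ø).
It functions as the object of the preposition "with" of "bargained", so the gap sits immediately after word 10 ("with").
Base order: That critic has mentioned the nurse had bargained with who although the pilot damaged the ledger.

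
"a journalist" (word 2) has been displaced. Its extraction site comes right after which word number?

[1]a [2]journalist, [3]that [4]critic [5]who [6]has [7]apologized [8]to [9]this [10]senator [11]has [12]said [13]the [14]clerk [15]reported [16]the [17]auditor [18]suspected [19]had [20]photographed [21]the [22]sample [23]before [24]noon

18

The displaced element is "a journalist" (word 2).
It is linked across 3 clause boundaries (Ø → Ø → Ø).
It functions as the subject of "photographed", so the gap sits immediately after word 18 ("suspected").
Base order: That critic who has apologized to this senator has said the clerk reported the auditor suspected a journalist had photographed the sample before noon.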